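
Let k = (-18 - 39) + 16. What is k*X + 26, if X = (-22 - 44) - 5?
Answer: 2937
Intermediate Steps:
X = -71 (X = -66 - 5 = -71)
k = -41 (k = -57 + 16 = -41)
k*X + 26 = -41*(-71) + 26 = 2911 + 26 = 2937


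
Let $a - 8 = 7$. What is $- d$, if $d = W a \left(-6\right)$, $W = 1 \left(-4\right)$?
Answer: $-360$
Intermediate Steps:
$W = -4$
$a = 15$ ($a = 8 + 7 = 15$)
$d = 360$ ($d = \left(-4\right) 15 \left(-6\right) = \left(-60\right) \left(-6\right) = 360$)
$- d = \left(-1\right) 360 = -360$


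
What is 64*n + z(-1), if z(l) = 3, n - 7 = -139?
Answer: -8445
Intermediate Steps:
n = -132 (n = 7 - 139 = -132)
64*n + z(-1) = 64*(-132) + 3 = -8448 + 3 = -8445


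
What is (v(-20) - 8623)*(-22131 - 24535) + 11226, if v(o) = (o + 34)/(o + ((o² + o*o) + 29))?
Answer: 325550771172/809 ≈ 4.0241e+8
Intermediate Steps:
v(o) = (34 + o)/(29 + o + 2*o²) (v(o) = (34 + o)/(o + ((o² + o²) + 29)) = (34 + o)/(o + (2*o² + 29)) = (34 + o)/(o + (29 + 2*o²)) = (34 + o)/(29 + o + 2*o²))
(v(-20) - 8623)*(-22131 - 24535) + 11226 = ((34 - 20)/(29 - 20 + 2*(-20)²) - 8623)*(-22131 - 24535) + 11226 = (14/(29 - 20 + 2*400) - 8623)*(-46666) + 11226 = (14/(29 - 20 + 800) - 8623)*(-46666) + 11226 = (14/809 - 8623)*(-46666) + 11226 = -6975993/809*(-46666) + 11226 = 325541689338/809 + 11226 = 325550771172/809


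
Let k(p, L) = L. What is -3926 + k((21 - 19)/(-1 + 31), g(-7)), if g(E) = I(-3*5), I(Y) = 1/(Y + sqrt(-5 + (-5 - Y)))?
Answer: -172747/44 - sqrt(5)/220 ≈ -3926.1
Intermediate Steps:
I(Y) = 1/(Y + sqrt(-10 - Y))
g(E) = 1/(-15 + sqrt(5)) (g(E) = 1/(-3*5 + sqrt(-10 - (-3)*5)) = 1/(-15 + sqrt(-10 - 1*(-15))) = 1/(-15 + sqrt(-10 + 15)) = 1/(-15 + sqrt(5)))
-3926 + k((21 - 19)/(-1 + 31), g(-7)) = -3926 + (-3/44 - sqrt(5)/220) = -172747/44 - sqrt(5)/220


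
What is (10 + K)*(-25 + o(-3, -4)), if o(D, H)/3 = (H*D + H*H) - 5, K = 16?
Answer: 1144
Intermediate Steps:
o(D, H) = -15 + 3*H² + 3*D*H (o(D, H) = 3*((H*D + H*H) - 5) = 3*((D*H + H²) - 5) = 3*((H² + D*H) - 5) = 3*(-5 + H² + D*H) = -15 + 3*H² + 3*D*H)
(10 + K)*(-25 + o(-3, -4)) = (10 + 16)*(-25 + (-15 + 3*(-4)² + 3*(-3)*(-4))) = 26*(-25 + (-15 + 3*16 + 36)) = 26*(-25 + (-15 + 48 + 36)) = 26*(-25 + 69) = 26*44 = 1144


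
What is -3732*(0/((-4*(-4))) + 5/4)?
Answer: -4665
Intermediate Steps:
-3732*(0/((-4*(-4))) + 5/4) = -3732*(0/16 + 5*(1/4)) = -3732*(0*(1/16) + 5/4) = -3732*(0 + 5/4) = -3732*5/4 = -4665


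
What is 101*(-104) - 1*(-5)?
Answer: -10499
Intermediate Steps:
101*(-104) - 1*(-5) = -10504 + 5 = -10499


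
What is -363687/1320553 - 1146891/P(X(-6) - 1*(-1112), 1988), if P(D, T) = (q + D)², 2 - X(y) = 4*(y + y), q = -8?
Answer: -1998858147615/1758601558948 ≈ -1.1366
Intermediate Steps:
X(y) = 2 - 8*y (X(y) = 2 - 4*(y + y) = 2 - 4*2*y = 2 - 8*y)
P(D, T) = (-8 + D)²
-363687/1320553 - 1146891/P(X(-6) - 1*(-1112), 1988) = -363687/1320553 - 1146891/(-8 + ((2 - 8*(-6)) - 1*(-1112)))² = -363687*1/1320553 - 1146891/(-8 + ((2 + 48) + 1112))² = -363687/1320553 - 1146891/(-8 + (50 + 1112))² = -363687/1320553 - 1146891/(-8 + 1162)² = -363687/1320553 - 1146891/(1154²) = -363687/1320553 - 1146891/1331716 = -1998858147615/1758601558948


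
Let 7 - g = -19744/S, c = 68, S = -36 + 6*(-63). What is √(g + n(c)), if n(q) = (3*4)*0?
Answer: I*√193729/69 ≈ 6.3789*I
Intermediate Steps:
S = -414 (S = -36 - 378 = -414)
g = -8423/207 (g = 7 - (-19744)/(-414) = 7 - (-19744)*(-1)/414 = 7 - 1*9872/207 = 7 - 9872/207 = -8423/207 ≈ -40.691)
n(q) = 0 (n(q) = 12*0 = 0)
√(g + n(c)) = √(-8423/207 + 0) = √(-8423/207) = I*√193729/69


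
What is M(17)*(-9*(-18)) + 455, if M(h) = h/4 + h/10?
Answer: 14189/10 ≈ 1418.9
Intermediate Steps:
M(h) = 7*h/20 (M(h) = h*(¼) + h*(⅒) = h/4 + h/10 = 7*h/20)
M(17)*(-9*(-18)) + 455 = ((7/20)*17)*(-9*(-18)) + 455 = (119/20)*162 + 455 = 9639/10 + 455 = 14189/10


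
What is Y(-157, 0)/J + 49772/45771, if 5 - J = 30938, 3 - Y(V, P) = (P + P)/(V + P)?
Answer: 171051107/157314927 ≈ 1.0873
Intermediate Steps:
Y(V, P) = 3 - 2*P/(P + V) (Y(V, P) = 3 - (P + P)/(V + P) = 3 - 2*P/(P + V))
J = -30933 (J = 5 - 1*30938 = 5 - 30938 = -30933)
Y(-157, 0)/J + 49772/45771 = ((0 + 3*(-157))/(0 - 157))/(-30933) + 49772/45771 = ((0 - 471)/(-157))*(-1/30933) + 49772*(1/45771) = -1/157*(-471)*(-1/30933) + 49772/45771 = 3*(-1/30933) + 49772/45771 = -1/10311 + 49772/45771 = 171051107/157314927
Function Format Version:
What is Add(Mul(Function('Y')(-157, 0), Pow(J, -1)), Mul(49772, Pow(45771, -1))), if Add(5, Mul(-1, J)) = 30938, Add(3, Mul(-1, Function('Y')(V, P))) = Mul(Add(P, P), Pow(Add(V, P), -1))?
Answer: Rational(171051107, 157314927) ≈ 1.0873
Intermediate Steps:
Function('Y')(V, P) = Add(3, Mul(-2, P, Pow(Add(P, V), -1))) (Function('Y')(V, P) = Add(3, Mul(-1, Mul(Add(P, P), Pow(Add(V, P), -1)))) = Add(3, Mul(-1, Mul(Mul(2, P), Pow(Add(P, V), -1)))) = Add(3, Mul(-1, Mul(2, P, Pow(Add(P, V), -1)))) = Add(3, Mul(-2, P, Pow(Add(P, V), -1))))
J = -30933 (J = Add(5, Mul(-1, 30938)) = Add(5, -30938) = -30933)
Add(Mul(Function('Y')(-157, 0), Pow(J, -1)), Mul(49772, Pow(45771, -1))) = Add(Mul(Mul(Pow(Add(0, -157), -1), Add(0, Mul(3, -157))), Pow(-30933, -1)), Mul(49772, Pow(45771, -1))) = Add(Mul(Mul(Pow(-157, -1), Add(0, -471)), Rational(-1, 30933)), Mul(49772, Rational(1, 45771))) = Add(Mul(Mul(Rational(-1, 157), -471), Rational(-1, 30933)), Rational(49772, 45771)) = Add(Mul(3, Rational(-1, 30933)), Rational(49772, 45771)) = Add(Rational(-1, 10311), Rational(49772, 45771)) = Rational(171051107, 157314927)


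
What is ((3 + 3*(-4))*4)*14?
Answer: -504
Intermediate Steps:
((3 + 3*(-4))*4)*14 = ((3 - 12)*4)*14 = -9*4*14 = -36*14 = -504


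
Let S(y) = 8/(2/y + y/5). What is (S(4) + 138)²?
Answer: 3511876/169 ≈ 20780.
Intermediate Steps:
S(y) = 8/(2/y + y/5) (S(y) = 8/(2/y + y*(⅕)) = 8/(2/y + y/5))
(S(4) + 138)² = (40*4/(10 + 4²) + 138)² = (40*4/(10 + 16) + 138)² = (40*4/26 + 138)² = (40*4*(1/26) + 138)² = (80/13 + 138)² = (1874/13)² = 3511876/169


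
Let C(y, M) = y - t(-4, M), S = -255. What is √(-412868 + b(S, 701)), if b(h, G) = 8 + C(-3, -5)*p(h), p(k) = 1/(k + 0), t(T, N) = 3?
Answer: I*√2982913330/85 ≈ 642.54*I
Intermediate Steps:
p(k) = 1/k
C(y, M) = -3 + y (C(y, M) = y - 1*3 = y - 3 = -3 + y)
b(h, G) = 8 - 6/h (b(h, G) = 8 + (-3 - 3)/h = 8 - 6/h)
√(-412868 + b(S, 701)) = √(-412868 + (8 - 6/(-255))) = √(-412868 + (8 - 6*(-1/255))) = √(-412868 + (8 + 2/85)) = √(-412868 + 682/85) = √(-35093098/85) = I*√2982913330/85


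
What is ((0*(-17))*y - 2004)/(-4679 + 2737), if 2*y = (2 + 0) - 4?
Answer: 1002/971 ≈ 1.0319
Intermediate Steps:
y = -1 (y = ((2 + 0) - 4)/2 = (2 - 4)/2 = (½)*(-2) = -1)
((0*(-17))*y - 2004)/(-4679 + 2737) = ((0*(-17))*(-1) - 2004)/(-4679 + 2737) = (0*(-1) - 2004)/(-1942) = (0 - 2004)*(-1/1942) = -2004*(-1/1942) = 1002/971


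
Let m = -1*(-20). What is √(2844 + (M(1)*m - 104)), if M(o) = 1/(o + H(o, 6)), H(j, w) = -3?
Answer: √2730 ≈ 52.249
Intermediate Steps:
m = 20
M(o) = 1/(-3 + o) (M(o) = 1/(o - 3) = 1/(-3 + o))
√(2844 + (M(1)*m - 104)) = √(2844 + (20/(-3 + 1) - 104)) = √(2844 + (20/(-2) - 104)) = √(2844 + (-½*20 - 104)) = √(2844 + (-10 - 104)) = √(2844 - 114) = √2730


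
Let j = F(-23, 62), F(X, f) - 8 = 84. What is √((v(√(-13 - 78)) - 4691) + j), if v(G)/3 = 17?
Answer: 2*I*√1137 ≈ 67.439*I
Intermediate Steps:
v(G) = 51 (v(G) = 3*17 = 51)
F(X, f) = 92 (F(X, f) = 8 + 84 = 92)
j = 92
√((v(√(-13 - 78)) - 4691) + j) = √((51 - 4691) + 92) = √(-4640 + 92) = √(-4548) = 2*I*√1137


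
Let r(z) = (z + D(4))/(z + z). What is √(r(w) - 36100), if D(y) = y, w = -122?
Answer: 3*I*√59700578/122 ≈ 190.0*I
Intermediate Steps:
r(z) = (4 + z)/(2*z) (r(z) = (z + 4)/(z + z) = (4 + z)/((2*z)) = (4 + z)*(1/(2*z)) = (4 + z)/(2*z))
√(r(w) - 36100) = √((½)*(4 - 122)/(-122) - 36100) = √((½)*(-1/122)*(-118) - 36100) = √(59/122 - 36100) = √(-4404141/122) = 3*I*√59700578/122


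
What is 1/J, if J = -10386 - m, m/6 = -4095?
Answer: 1/14184 ≈ 7.0502e-5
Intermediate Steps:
m = -24570 (m = 6*(-4095) = -24570)
J = 14184 (J = -10386 - 1*(-24570) = -10386 + 24570 = 14184)
1/J = 1/14184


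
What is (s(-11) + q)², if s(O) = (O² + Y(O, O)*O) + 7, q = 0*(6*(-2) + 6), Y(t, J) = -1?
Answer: 19321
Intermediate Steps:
q = 0 (q = 0*(-12 + 6) = 0*(-6) = 0)
s(O) = 7 + O² - O (s(O) = (O² - O) + 7 = 7 + O² - O)
(s(-11) + q)² = ((7 + (-11)² - 1*(-11)) + 0)² = ((7 + 121 + 11) + 0)² = (139 + 0)² = 139² = 19321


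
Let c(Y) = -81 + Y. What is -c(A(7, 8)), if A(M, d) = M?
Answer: 74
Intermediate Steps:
-c(A(7, 8)) = -(-81 + 7) = -1*(-74) = 74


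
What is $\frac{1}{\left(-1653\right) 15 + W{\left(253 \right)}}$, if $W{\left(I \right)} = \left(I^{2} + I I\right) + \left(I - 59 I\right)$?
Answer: $\frac{1}{88549} \approx 1.1293 \cdot 10^{-5}$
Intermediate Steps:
$W{\left(I \right)} = - 58 I + 2 I^{2}$ ($W{\left(I \right)} = \left(I^{2} + I^{2}\right) - 58 I = 2 I^{2} - 58 I = - 58 I + 2 I^{2}$)
$\frac{1}{\left(-1653\right) 15 + W{\left(253 \right)}} = \frac{1}{\left(-1653\right) 15 + 2 \cdot 253 \left(-29 + 253\right)} = \frac{1}{-24795 + 2 \cdot 253 \cdot 224} = \frac{1}{-24795 + 113344} = \frac{1}{88549}$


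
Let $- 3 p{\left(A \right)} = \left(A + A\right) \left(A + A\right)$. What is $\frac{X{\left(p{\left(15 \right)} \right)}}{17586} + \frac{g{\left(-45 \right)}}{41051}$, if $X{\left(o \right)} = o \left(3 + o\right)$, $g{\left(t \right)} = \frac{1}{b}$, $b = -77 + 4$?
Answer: $\frac{14833777873}{2927798371} \approx 5.0665$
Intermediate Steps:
$b = -73$
$p{\left(A \right)} = - \frac{4 A^{2}}{3}$ ($p{\left(A \right)} = - \frac{\left(A + A\right) \left(A + A\right)}{3} = - \frac{2 A 2 A}{3} = - \frac{4 A^{2}}{3}$)
$g{\left(t \right)} = - \frac{1}{73}$ ($g{\left(t \right)} = \frac{1}{-73} = - \frac{1}{73}$)
$\frac{X{\left(p{\left(15 \right)} \right)}}{17586} + \frac{g{\left(-45 \right)}}{41051} = \frac{- \frac{4 \cdot 15^{2}}{3} \left(3 - \frac{4 \cdot 15^{2}}{3}\right)}{17586} - \frac{1}{73 \cdot 41051} = \left(- \frac{4}{3}\right) 225 \left(3 - 300\right) \frac{1}{17586} - \frac{1}{2996723} = - 300 \left(3 - 300\right) \frac{1}{17586} - \frac{1}{2996723} = \left(-300\right) \left(-297\right) \frac{1}{17586} - \frac{1}{2996723} = 89100 \cdot \frac{1}{17586} - \frac{1}{2996723} = \frac{4950}{977} - \frac{1}{2996723} = \frac{14833777873}{2927798371}$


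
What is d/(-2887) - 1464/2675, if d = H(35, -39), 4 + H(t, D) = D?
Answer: -4111543/7722725 ≈ -0.53240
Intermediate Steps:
H(t, D) = -4 + D
d = -43 (d = -4 - 39 = -43)
d/(-2887) - 1464/2675 = -43/(-2887) - 1464/2675 = -43*(-1/2887) - 1464*1/2675 = 43/2887 - 1464/2675 = -4111543/7722725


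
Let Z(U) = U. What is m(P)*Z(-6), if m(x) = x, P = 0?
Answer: 0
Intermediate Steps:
m(P)*Z(-6) = 0*(-6) = 0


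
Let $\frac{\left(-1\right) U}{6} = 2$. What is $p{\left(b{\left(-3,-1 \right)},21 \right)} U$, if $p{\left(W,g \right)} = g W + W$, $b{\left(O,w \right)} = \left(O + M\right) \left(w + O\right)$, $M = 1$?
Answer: $-2112$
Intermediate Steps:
$b{\left(O,w \right)} = \left(1 + O\right) \left(O + w\right)$ ($b{\left(O,w \right)} = \left(O + 1\right) \left(w + O\right) = \left(1 + O\right) \left(O + w\right)$)
$p{\left(W,g \right)} = W + W g$ ($p{\left(W,g \right)} = W g + W = W + W g$)
$U = -12$ ($U = \left(-6\right) 2 = -12$)
$p{\left(b{\left(-3,-1 \right)},21 \right)} U = \left(-3 - 1 + \left(-3\right)^{2} - -3\right) \left(1 + 21\right) \left(-12\right) = \left(-3 - 1 + 9 + 3\right) 22 \left(-12\right) = 8 \cdot 22 \left(-12\right) = 176 \left(-12\right) = -2112$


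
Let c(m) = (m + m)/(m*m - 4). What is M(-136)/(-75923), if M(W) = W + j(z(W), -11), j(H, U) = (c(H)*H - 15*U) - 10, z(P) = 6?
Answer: -85/303692 ≈ -0.00027989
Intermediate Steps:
c(m) = 2*m/(-4 + m²) (c(m) = (2*m)/(m² - 4) = (2*m)/(-4 + m²) = 2*m/(-4 + m²))
j(H, U) = -10 - 15*U + 2*H²/(-4 + H²) (j(H, U) = ((2*H/(-4 + H²))*H - 15*U) - 10 = (2*H²/(-4 + H²) - 15*U) - 10 = (-15*U + 2*H²/(-4 + H²)) - 10 = -10 - 15*U + 2*H²/(-4 + H²))
M(W) = 629/4 + W (M(W) = W + (40 - 8*6² + 60*(-11) - 15*(-11)*6²)/(-4 + 6²) = W + (40 - 8*36 - 660 - 15*(-11)*36)/(-4 + 36) = W + (40 - 288 - 660 + 5940)/32 = W + (1/32)*5032 = W + 629/4 = 629/4 + W)
M(-136)/(-75923) = (629/4 - 136)/(-75923) = (85/4)*(-1/75923) = -85/303692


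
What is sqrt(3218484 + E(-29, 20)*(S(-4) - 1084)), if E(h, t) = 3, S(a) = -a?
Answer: 2*sqrt(803811) ≈ 1793.1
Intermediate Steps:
sqrt(3218484 + E(-29, 20)*(S(-4) - 1084)) = sqrt(3218484 + 3*(-1*(-4) - 1084)) = sqrt(3218484 + 3*(4 - 1084)) = sqrt(3218484 + 3*(-1080)) = sqrt(3218484 - 3240) = sqrt(3215244) = 2*sqrt(803811)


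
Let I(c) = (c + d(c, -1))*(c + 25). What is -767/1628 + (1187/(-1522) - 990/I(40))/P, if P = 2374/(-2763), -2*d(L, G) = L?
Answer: 126451384769/95587946740 ≈ 1.3229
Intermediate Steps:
d(L, G) = -L/2
P = -2374/2763 (P = 2374*(-1/2763) = -2374/2763 ≈ -0.85921)
I(c) = c*(25 + c)/2 (I(c) = (c - c/2)*(c + 25) = (c/2)*(25 + c) = c*(25 + c)/2)
-767/1628 + (1187/(-1522) - 990/I(40))/P = -767/1628 + (1187/(-1522) - 990*1/(20*(25 + 40)))/(-2374/2763) = -767*1/1628 + (1187*(-1/1522) - 990/((½)*40*65))*(-2763/2374) = -767/1628 + (-1187/1522 - 990/1300)*(-2763/2374) = -767/1628 + (-1187/1522 - 990*1/1300)*(-2763/2374) = -767/1628 + (-1187/1522 - 99/130)*(-2763/2374) = -767/1628 - 76247/49465*(-2763/2374) = -767/1628 + 210670461/117429910 = 126451384769/95587946740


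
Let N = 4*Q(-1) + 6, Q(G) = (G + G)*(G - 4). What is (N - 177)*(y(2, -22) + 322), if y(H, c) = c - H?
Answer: -39038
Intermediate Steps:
Q(G) = 2*G*(-4 + G) (Q(G) = (2*G)*(-4 + G) = 2*G*(-4 + G))
N = 46 (N = 4*(2*(-1)*(-4 - 1)) + 6 = 4*(2*(-1)*(-5)) + 6 = 4*10 + 6 = 40 + 6 = 46)
(N - 177)*(y(2, -22) + 322) = (46 - 177)*((-22 - 1*2) + 322) = -131*((-22 - 2) + 322) = -131*(-24 + 322) = -131*298 = -39038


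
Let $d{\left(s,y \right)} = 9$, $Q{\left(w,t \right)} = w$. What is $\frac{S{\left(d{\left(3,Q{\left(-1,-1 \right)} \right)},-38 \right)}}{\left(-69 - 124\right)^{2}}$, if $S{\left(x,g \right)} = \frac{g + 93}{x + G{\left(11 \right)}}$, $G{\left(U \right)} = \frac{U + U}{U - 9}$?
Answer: $\frac{11}{148996} \approx 7.3827 \cdot 10^{-5}$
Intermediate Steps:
$G{\left(U \right)} = \frac{2 U}{-9 + U}$
$S{\left(x,g \right)} = \frac{93 + g}{11 + x}$ ($S{\left(x,g \right)} = \frac{g + 93}{x + 2 \cdot 11 \frac{1}{-9 + 11}} = \frac{93 + g}{x + 2 \cdot 11 \cdot \frac{1}{2}} = \frac{93 + g}{x + 11} = \frac{93 + g}{11 + x}$)
$\frac{S{\left(d{\left(3,Q{\left(-1,-1 \right)} \right)},-38 \right)}}{\left(-69 - 124\right)^{2}} = \frac{\frac{1}{11 + 9} \left(93 - 38\right)}{\left(-69 - 124\right)^{2}} = \frac{\frac{1}{20} \cdot 55}{\left(-193\right)^{2}} = \frac{\frac{1}{20} \cdot 55}{37249} = \frac{11}{4} \cdot \frac{1}{37249} = \frac{11}{148996}$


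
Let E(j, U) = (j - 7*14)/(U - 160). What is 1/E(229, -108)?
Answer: -268/131 ≈ -2.0458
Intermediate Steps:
E(j, U) = (-98 + j)/(-160 + U) (E(j, U) = (j - 98)/(-160 + U) = (-98 + j)/(-160 + U))
1/E(229, -108) = 1/((-98 + 229)/(-160 - 108)) = 1/(131/(-268)) = 1/(-1/268*131) = 1/(-131/268) = -268/131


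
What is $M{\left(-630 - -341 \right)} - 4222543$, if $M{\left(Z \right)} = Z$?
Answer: $-4222832$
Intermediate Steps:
$M{\left(-630 - -341 \right)} - 4222543 = \left(-630 - -341\right) - 4222543 = \left(-630 + 341\right) - 4222543 = -289 - 4222543 = -4222832$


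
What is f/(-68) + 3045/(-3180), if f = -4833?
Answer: 126349/1802 ≈ 70.116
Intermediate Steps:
f/(-68) + 3045/(-3180) = -4833/(-68) + 3045/(-3180) = -4833*(-1/68) + 3045*(-1/3180) = 4833/68 - 203/212 = 126349/1802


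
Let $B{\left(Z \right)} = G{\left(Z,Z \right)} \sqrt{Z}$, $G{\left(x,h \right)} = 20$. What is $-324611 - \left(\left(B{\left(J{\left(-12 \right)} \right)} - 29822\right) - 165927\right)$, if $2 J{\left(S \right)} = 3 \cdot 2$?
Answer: $-128862 - 20 \sqrt{3} \approx -1.289 \cdot 10^{5}$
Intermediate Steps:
$J{\left(S \right)} = 3$ ($J{\left(S \right)} = \frac{3 \cdot 2}{2} = \frac{1}{2} \cdot 6 = 3$)
$B{\left(Z \right)} = 20 \sqrt{Z}$
$-324611 - \left(\left(B{\left(J{\left(-12 \right)} \right)} - 29822\right) - 165927\right) = -324611 - \left(\left(20 \sqrt{3} - 29822\right) - 165927\right) = -324611 - \left(\left(-29822 + 20 \sqrt{3}\right) - 165927\right) = -324611 - \left(-195749 + 20 \sqrt{3}\right) = -324611 + \left(195749 - 20 \sqrt{3}\right) = -128862 - 20 \sqrt{3}$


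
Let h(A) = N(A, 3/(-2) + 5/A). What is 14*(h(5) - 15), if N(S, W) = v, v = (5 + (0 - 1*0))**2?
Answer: 140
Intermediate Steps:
v = 25 (v = (5 + (0 + 0))**2 = (5 + 0)**2 = 5**2 = 25)
N(S, W) = 25
h(A) = 25
14*(h(5) - 15) = 14*(25 - 15) = 14*10 = 140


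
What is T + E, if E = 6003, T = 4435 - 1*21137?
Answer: -10699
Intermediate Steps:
T = -16702 (T = 4435 - 21137 = -16702)
T + E = -16702 + 6003 = -10699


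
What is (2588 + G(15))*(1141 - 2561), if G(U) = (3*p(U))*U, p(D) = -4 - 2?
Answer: -3291560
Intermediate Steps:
p(D) = -6
G(U) = -18*U (G(U) = (3*(-6))*U = -18*U)
(2588 + G(15))*(1141 - 2561) = (2588 - 18*15)*(1141 - 2561) = (2588 - 270)*(-1420) = 2318*(-1420) = -3291560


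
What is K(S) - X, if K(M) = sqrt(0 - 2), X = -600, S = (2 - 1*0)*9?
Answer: 600 + I*sqrt(2) ≈ 600.0 + 1.4142*I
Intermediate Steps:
S = 18 (S = (2 + 0)*9 = 2*9 = 18)
K(M) = I*sqrt(2) (K(M) = sqrt(-2) = I*sqrt(2))
K(S) - X = I*sqrt(2) - 1*(-600) = I*sqrt(2) + 600 = 600 + I*sqrt(2)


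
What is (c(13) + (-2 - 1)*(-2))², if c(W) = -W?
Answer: 49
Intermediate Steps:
(c(13) + (-2 - 1)*(-2))² = (-1*13 + (-2 - 1)*(-2))² = (-13 - 3*(-2))² = (-13 + 6)² = (-7)² = 49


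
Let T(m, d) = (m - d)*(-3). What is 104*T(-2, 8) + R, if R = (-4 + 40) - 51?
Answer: 3105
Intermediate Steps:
T(m, d) = -3*m + 3*d
R = -15 (R = 36 - 51 = -15)
104*T(-2, 8) + R = 104*(-3*(-2) + 3*8) - 15 = 104*(6 + 24) - 15 = 104*30 - 15 = 3120 - 15 = 3105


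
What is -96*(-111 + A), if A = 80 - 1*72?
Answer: 9888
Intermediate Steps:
A = 8 (A = 80 - 72 = 8)
-96*(-111 + A) = -96*(-111 + 8) = -96*(-103) = 9888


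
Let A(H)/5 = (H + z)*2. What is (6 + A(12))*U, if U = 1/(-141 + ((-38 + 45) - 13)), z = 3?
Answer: -52/49 ≈ -1.0612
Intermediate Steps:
U = -1/147 (U = 1/(-141 + (7 - 13)) = 1/(-141 - 6) = 1/(-147) = -1/147 ≈ -0.0068027)
A(H) = 30 + 10*H (A(H) = 5*((H + 3)*2) = 5*((3 + H)*2) = 5*(6 + 2*H) = 30 + 10*H)
(6 + A(12))*U = (6 + (30 + 10*12))*(-1/147) = (6 + (30 + 120))*(-1/147) = (6 + 150)*(-1/147) = 156*(-1/147) = -52/49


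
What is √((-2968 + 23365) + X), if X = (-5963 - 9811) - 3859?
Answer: 2*√191 ≈ 27.641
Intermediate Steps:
X = -19633 (X = -15774 - 3859 = -19633)
√((-2968 + 23365) + X) = √((-2968 + 23365) - 19633) = √(20397 - 19633) = √764 = 2*√191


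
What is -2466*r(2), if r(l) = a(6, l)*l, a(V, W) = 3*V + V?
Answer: -118368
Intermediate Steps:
a(V, W) = 4*V
r(l) = 24*l (r(l) = (4*6)*l = 24*l)
-2466*r(2) = -59184*2 = -2466*48 = -118368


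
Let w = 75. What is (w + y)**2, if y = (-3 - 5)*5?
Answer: 1225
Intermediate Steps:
y = -40 (y = -8*5 = -40)
(w + y)**2 = (75 - 40)**2 = 35**2 = 1225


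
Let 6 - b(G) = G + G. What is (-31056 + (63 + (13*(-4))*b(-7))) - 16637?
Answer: -48670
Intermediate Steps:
b(G) = 6 - 2*G (b(G) = 6 - (G + G) = 6 - 2*G)
(-31056 + (63 + (13*(-4))*b(-7))) - 16637 = (-31056 + (63 + (13*(-4))*(6 - 2*(-7)))) - 16637 = (-31056 + (63 - 52*(6 + 14))) - 16637 = (-31056 + (63 - 52*20)) - 16637 = (-31056 + (63 - 1040)) - 16637 = (-31056 - 977) - 16637 = -32033 - 16637 = -48670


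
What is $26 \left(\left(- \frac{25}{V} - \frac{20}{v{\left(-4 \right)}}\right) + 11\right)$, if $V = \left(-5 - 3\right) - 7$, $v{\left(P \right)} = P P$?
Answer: $\frac{1781}{6} \approx 296.83$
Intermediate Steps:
$v{\left(P \right)} = P^{2}$
$V = -15$ ($V = -8 - 7 = -15$)
$26 \left(\left(- \frac{25}{V} - \frac{20}{v{\left(-4 \right)}}\right) + 11\right) = 26 \left(\left(- \frac{25}{-15} - \frac{20}{\left(-4\right)^{2}}\right) + 11\right) = 26 \left(\left(\left(-25\right) \left(- \frac{1}{15}\right) - \frac{20}{16}\right) + 11\right) = 26 \left(\left(\frac{5}{3} - \frac{5}{4}\right) + 11\right) = 26 \left(\frac{5}{12} + 11\right) = 26 \cdot \frac{137}{12} = \frac{1781}{6}$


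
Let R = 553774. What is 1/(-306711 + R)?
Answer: 1/247063 ≈ 4.0475e-6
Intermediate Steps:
1/(-306711 + R) = 1/(-306711 + 553774) = 1/247063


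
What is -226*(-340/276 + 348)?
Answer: -5407502/69 ≈ -78370.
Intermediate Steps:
-226*(-340/276 + 348) = -226*(-340*1/276 + 348) = -226*(-85/69 + 348) = -226*23927/69 = -5407502/69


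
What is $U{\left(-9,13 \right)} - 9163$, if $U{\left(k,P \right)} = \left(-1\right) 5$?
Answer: $-9168$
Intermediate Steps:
$U{\left(k,P \right)} = -5$
$U{\left(-9,13 \right)} - 9163 = -5 - 9163 = -9168$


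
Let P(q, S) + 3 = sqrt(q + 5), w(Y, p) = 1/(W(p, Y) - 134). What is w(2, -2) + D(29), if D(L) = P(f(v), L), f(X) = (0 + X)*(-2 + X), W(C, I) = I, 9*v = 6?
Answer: -397/132 + sqrt(37)/3 ≈ -0.97999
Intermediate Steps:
v = 2/3 (v = (1/9)*6 = 2/3 ≈ 0.66667)
w(Y, p) = 1/(-134 + Y) (w(Y, p) = 1/(Y - 134) = 1/(-134 + Y))
f(X) = X*(-2 + X)
P(q, S) = -3 + sqrt(5 + q) (P(q, S) = -3 + sqrt(q + 5) = -3 + sqrt(5 + q))
D(L) = -3 + sqrt(37)/3 (D(L) = -3 + sqrt(5 + 2*(-2 + 2/3)/3) = -3 + sqrt(5 + (2/3)*(-4/3)) = -3 + sqrt(5 - 8/9) = -3 + sqrt(37/9) = -3 + sqrt(37)/3)
w(2, -2) + D(29) = 1/(-134 + 2) + (-3 + sqrt(37)/3) = 1/(-132) + (-3 + sqrt(37)/3) = -1/132 + (-3 + sqrt(37)/3) = -397/132 + sqrt(37)/3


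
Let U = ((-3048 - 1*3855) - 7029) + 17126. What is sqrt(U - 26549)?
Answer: 3*I*sqrt(2595) ≈ 152.82*I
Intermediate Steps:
U = 3194 (U = ((-3048 - 3855) - 7029) + 17126 = (-6903 - 7029) + 17126 = -13932 + 17126 = 3194)
sqrt(U - 26549) = sqrt(3194 - 26549) = sqrt(-23355) = 3*I*sqrt(2595)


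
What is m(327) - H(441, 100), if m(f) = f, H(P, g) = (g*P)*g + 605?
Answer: -4410278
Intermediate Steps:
H(P, g) = 605 + P*g² (H(P, g) = (P*g)*g + 605 = P*g² + 605 = 605 + P*g²)
m(327) - H(441, 100) = 327 - (605 + 441*100²) = 327 - (605 + 441*10000) = 327 - (605 + 4410000) = 327 - 1*4410605 = 327 - 4410605 = -4410278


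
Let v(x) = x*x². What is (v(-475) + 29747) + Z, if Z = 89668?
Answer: -107052460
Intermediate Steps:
v(x) = x³
(v(-475) + 29747) + Z = ((-475)³ + 29747) + 89668 = (-107171875 + 29747) + 89668 = -107142128 + 89668 = -107052460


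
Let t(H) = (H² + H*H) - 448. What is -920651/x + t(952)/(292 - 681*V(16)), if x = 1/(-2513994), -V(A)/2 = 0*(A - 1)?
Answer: 168959310029902/73 ≈ 2.3145e+12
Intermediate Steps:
V(A) = 0 (V(A) = -0*(A - 1) = -0*(-1 + A) = -2*0 = 0)
x = -1/2513994 ≈ -3.9777e-7
t(H) = -448 + 2*H² (t(H) = (H² + H²) - 448 = 2*H² - 448 = -448 + 2*H²)
-920651/x + t(952)/(292 - 681*V(16)) = -920651/(-1/2513994) + (-448 + 2*952²)/(292 - 681*0) = -920651*(-2513994) + (-448 + 2*906304)/(292 + 0) = 2314511090094 + (-448 + 1812608)/292 = 2314511090094 + 1812160*(1/292) = 2314511090094 + 453040/73 = 168959310029902/73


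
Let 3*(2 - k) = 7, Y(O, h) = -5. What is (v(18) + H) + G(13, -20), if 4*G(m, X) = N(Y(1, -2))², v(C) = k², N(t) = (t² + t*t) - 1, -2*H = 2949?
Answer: -31469/36 ≈ -874.14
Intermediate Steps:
k = -⅓ (k = 2 - ⅓*7 = 2 - 7/3 = -⅓ ≈ -0.33333)
H = -2949/2 (H = -½*2949 = -2949/2 ≈ -1474.5)
N(t) = -1 + 2*t² (N(t) = (t² + t²) - 1 = 2*t² - 1 = -1 + 2*t²)
v(C) = ⅑ (v(C) = (-⅓)² = ⅑)
G(m, X) = 2401/4 (G(m, X) = (-1 + 2*(-5)²)²/4 = (-1 + 2*25)²/4 = (-1 + 50)²/4 = (¼)*49² = (¼)*2401 = 2401/4)
(v(18) + H) + G(13, -20) = (⅑ - 2949/2) + 2401/4 = -26539/18 + 2401/4 = -31469/36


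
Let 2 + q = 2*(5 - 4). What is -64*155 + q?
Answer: -9920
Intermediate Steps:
q = 0 (q = -2 + 2*(5 - 4) = -2 + 2*1 = -2 + 2 = 0)
-64*155 + q = -64*155 + 0 = -9920 + 0 = -9920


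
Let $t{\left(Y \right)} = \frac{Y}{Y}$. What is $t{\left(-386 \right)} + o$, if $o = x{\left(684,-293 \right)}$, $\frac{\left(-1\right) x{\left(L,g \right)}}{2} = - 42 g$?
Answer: $-24611$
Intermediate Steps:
$x{\left(L,g \right)} = 84 g$ ($x{\left(L,g \right)} = - 2 \left(- 42 g\right) = 84 g$)
$t{\left(Y \right)} = 1$
$o = -24612$ ($o = 84 \left(-293\right) = -24612$)
$t{\left(-386 \right)} + o = 1 - 24612 = -24611$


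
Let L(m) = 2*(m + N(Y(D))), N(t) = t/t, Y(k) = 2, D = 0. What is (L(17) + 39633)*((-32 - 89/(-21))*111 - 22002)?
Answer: -995040195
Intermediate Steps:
N(t) = 1
L(m) = 2 + 2*m (L(m) = 2*(m + 1) = 2*(1 + m) = 2 + 2*m)
(L(17) + 39633)*((-32 - 89/(-21))*111 - 22002) = ((2 + 2*17) + 39633)*((-32 - 89/(-21))*111 - 22002) = ((2 + 34) + 39633)*((-32 - 89*(-1/21))*111 - 22002) = (36 + 39633)*((-32 + 89/21)*111 - 22002) = 39669*(-583/21*111 - 22002) = 39669*(-21571/7 - 22002) = 39669*(-175585/7) = -995040195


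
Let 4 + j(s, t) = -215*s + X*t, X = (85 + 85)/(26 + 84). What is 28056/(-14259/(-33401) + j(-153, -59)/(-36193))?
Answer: -124360149532696/2124726047 ≈ -58530.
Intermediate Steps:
X = 17/11 (X = 170/110 = 170*(1/110) = 17/11 ≈ 1.5455)
j(s, t) = -4 - 215*s + 17*t/11 (j(s, t) = -4 + (-215*s + 17*t/11) = -4 - 215*s + 17*t/11)
28056/(-14259/(-33401) + j(-153, -59)/(-36193)) = 28056/(-14259/(-33401) + (-4 - 215*(-153) + (17/11)*(-59))/(-36193)) = 28056/(-14259*(-1/33401) + (-4 + 32895 - 1003/11)*(-1/36193)) = 28056/(14259/33401 + (360798/11)*(-1/36193)) = 28056/(14259/33401 - 360798/398123) = 28056/(-6374178141/13297706323) = 28056*(-13297706323/6374178141) = -124360149532696/2124726047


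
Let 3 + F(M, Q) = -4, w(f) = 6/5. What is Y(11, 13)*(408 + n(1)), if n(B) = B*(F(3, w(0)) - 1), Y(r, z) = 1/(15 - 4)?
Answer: 400/11 ≈ 36.364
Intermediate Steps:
Y(r, z) = 1/11
w(f) = 6/5 (w(f) = 6*(1/5) = 6/5)
F(M, Q) = -7 (F(M, Q) = -3 - 4 = -7)
n(B) = -8*B (n(B) = B*(-7 - 1) = B*(-8) = -8*B)
Y(11, 13)*(408 + n(1)) = (408 - 8*1)/11 = (408 - 8)/11 = (1/11)*400 = 400/11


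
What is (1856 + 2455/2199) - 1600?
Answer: 565399/2199 ≈ 257.12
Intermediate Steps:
(1856 + 2455/2199) - 1600 = 4083799/2199 - 1600 = 565399/2199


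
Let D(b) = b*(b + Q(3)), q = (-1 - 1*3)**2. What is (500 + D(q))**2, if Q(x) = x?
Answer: 646416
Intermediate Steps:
q = 16 (q = (-1 - 3)**2 = (-4)**2 = 16)
D(b) = b*(3 + b) (D(b) = b*(b + 3) = b*(3 + b))
(500 + D(q))**2 = (500 + 16*(3 + 16))**2 = (500 + 16*19)**2 = (500 + 304)**2 = 804**2 = 646416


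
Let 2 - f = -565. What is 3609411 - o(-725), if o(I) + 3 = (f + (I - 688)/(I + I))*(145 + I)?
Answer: 19694196/5 ≈ 3.9388e+6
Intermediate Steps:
f = 567 (f = 2 - 1*(-565) = 2 + 565 = 567)
o(I) = -3 + (145 + I)*(567 + (-688 + I)/(2*I)) (o(I) = -3 + (567 + (I - 688)/(I + I))*(145 + I) = -3 + (567 + (-688 + I)/((2*I)))*(145 + I) = -3 + (567 + (-688 + I)*(1/(2*I)))*(145 + I) = -3 + (567 + (-688 + I)/(2*I))*(145 + I) = -3 + (145 + I)*(567 + (-688 + I)/(2*I)))
3609411 - o(-725) = 3609411 - (-99760 - 725*(163881 + 1135*(-725)))/(2*(-725)) = 3609411 - (-1)*(-99760 - 725*(163881 - 822875))/(2*725) = 3609411 - (-1)*(-99760 - 725*(-658994))/(2*725) = 3609411 - (-1)*(-99760 + 477770650)/(2*725) = 3609411 - (-1)*477670890/(2*725) = 3609411 - 1*(-1647141/5) = 3609411 + 1647141/5 = 19694196/5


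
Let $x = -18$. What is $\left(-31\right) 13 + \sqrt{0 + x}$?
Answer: $-403 + 3 i \sqrt{2} \approx -403.0 + 4.2426 i$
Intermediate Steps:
$\left(-31\right) 13 + \sqrt{0 + x} = \left(-31\right) 13 + \sqrt{0 - 18} = -403 + \sqrt{-18} = -403 + 3 i \sqrt{2}$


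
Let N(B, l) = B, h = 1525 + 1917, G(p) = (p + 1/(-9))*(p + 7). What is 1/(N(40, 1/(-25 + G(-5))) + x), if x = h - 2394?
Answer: 1/1088 ≈ 0.00091912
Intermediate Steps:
G(p) = (7 + p)*(-⅑ + p) (G(p) = (p - ⅑)*(7 + p) = (-⅑ + p)*(7 + p) = (7 + p)*(-⅑ + p))
h = 3442
x = 1048 (x = 3442 - 2394 = 1048)
1/(N(40, 1/(-25 + G(-5))) + x) = 1/(40 + 1048) = 1/1088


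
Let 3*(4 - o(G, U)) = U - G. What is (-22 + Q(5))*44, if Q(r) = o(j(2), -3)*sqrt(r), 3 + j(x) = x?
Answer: -968 + 616*sqrt(5)/3 ≈ -508.86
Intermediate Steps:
j(x) = -3 + x
o(G, U) = 4 - U/3 + G/3 (o(G, U) = 4 - (U - G)/3 = 4 + (-U/3 + G/3) = 4 - U/3 + G/3)
Q(r) = 14*sqrt(r)/3 (Q(r) = (4 - 1/3*(-3) + (-3 + 2)/3)*sqrt(r) = (4 + 1 + (1/3)*(-1))*sqrt(r) = (4 + 1 - 1/3)*sqrt(r) = 14*sqrt(r)/3)
(-22 + Q(5))*44 = (-22 + 14*sqrt(5)/3)*44 = -968 + 616*sqrt(5)/3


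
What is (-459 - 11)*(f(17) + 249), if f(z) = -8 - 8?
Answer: -109510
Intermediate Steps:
f(z) = -16
(-459 - 11)*(f(17) + 249) = (-459 - 11)*(-16 + 249) = -470*233 = -109510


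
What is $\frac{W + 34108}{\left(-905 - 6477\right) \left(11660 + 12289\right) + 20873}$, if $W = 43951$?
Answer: $- \frac{78059}{176770645} \approx -0.00044158$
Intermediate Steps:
$\frac{W + 34108}{\left(-905 - 6477\right) \left(11660 + 12289\right) + 20873} = \frac{43951 + 34108}{\left(-905 - 6477\right) \left(11660 + 12289\right) + 20873} = \frac{78059}{\left(-7382\right) 23949 + 20873} = \frac{78059}{-176791518 + 20873} = \frac{78059}{-176770645} = 78059 \left(- \frac{1}{176770645}\right) = - \frac{78059}{176770645}$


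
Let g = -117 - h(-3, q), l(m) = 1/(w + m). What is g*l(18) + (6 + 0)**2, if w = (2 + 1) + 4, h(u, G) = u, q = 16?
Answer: 786/25 ≈ 31.440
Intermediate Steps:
w = 7 (w = 3 + 4 = 7)
l(m) = 1/(7 + m)
g = -114 (g = -117 - 1*(-3) = -117 + 3 = -114)
g*l(18) + (6 + 0)**2 = -114/(7 + 18) + (6 + 0)**2 = -114/25 + 6**2 = -114*1/25 + 36 = -114/25 + 36 = 786/25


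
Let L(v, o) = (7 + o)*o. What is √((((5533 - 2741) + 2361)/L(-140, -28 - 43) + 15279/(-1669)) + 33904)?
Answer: 5*√1218477526958951/947992 ≈ 184.11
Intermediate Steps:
L(v, o) = o*(7 + o)
√((((5533 - 2741) + 2361)/L(-140, -28 - 43) + 15279/(-1669)) + 33904) = √((((5533 - 2741) + 2361)/(((-28 - 43)*(7 + (-28 - 43)))) + 15279/(-1669)) + 33904) = √(((2792 + 2361)/((-71*(7 - 71))) + 15279*(-1/1669)) + 33904) = √((5153/((-71*(-64))) - 15279/1669) + 33904) = √((5153/4544 - 15279/1669) + 33904) = √(-60827419/7583936 + 33904) = √(257064938725/7583936) = 5*√1218477526958951/947992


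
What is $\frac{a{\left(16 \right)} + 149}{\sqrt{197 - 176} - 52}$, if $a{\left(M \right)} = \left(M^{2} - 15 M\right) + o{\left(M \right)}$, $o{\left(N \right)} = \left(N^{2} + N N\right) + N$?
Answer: $- \frac{36036}{2683} - \frac{693 \sqrt{21}}{2683} \approx -14.615$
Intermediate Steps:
$o{\left(N \right)} = N + 2 N^{2}$ ($o{\left(N \right)} = \left(N^{2} + N^{2}\right) + N = 2 N^{2} + N = N + 2 N^{2}$)
$a{\left(M \right)} = M^{2} - 15 M + M \left(1 + 2 M\right)$ ($a{\left(M \right)} = \left(M^{2} - 15 M\right) + M \left(1 + 2 M\right) = M^{2} - 15 M + M \left(1 + 2 M\right)$)
$\frac{a{\left(16 \right)} + 149}{\sqrt{197 - 176} - 52} = \frac{16 \left(-14 + 3 \cdot 16\right) + 149}{\sqrt{197 - 176} - 52} = \frac{16 \left(-14 + 48\right) + 149}{\sqrt{21} - 52} = \frac{16 \cdot 34 + 149}{-52 + \sqrt{21}} = \frac{544 + 149}{-52 + \sqrt{21}} = \frac{693}{-52 + \sqrt{21}}$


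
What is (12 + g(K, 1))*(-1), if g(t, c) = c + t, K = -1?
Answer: -12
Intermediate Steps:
(12 + g(K, 1))*(-1) = (12 + (1 - 1))*(-1) = (12 + 0)*(-1) = 12*(-1) = -12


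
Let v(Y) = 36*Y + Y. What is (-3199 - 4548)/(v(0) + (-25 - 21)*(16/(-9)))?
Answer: -69723/736 ≈ -94.732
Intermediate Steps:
v(Y) = 37*Y
(-3199 - 4548)/(v(0) + (-25 - 21)*(16/(-9))) = (-3199 - 4548)/(37*0 + (-25 - 21)*(16/(-9))) = -7747/(0 - 736*(-1)/9) = -7747/(0 - 46*(-16/9)) = -7747/(0 + 736/9) = -7747/736/9 = -7747*9/736 = -69723/736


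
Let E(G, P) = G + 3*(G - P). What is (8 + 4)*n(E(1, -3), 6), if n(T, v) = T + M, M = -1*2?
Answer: 132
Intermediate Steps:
E(G, P) = -3*P + 4*G (E(G, P) = G + (-3*P + 3*G) = -3*P + 4*G)
M = -2
n(T, v) = -2 + T (n(T, v) = T - 2 = -2 + T)
(8 + 4)*n(E(1, -3), 6) = (8 + 4)*(-2 + (-3*(-3) + 4*1)) = 12*(-2 + (9 + 4)) = 12*(-2 + 13) = 12*11 = 132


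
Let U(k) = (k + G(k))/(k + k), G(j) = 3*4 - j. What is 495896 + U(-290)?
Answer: 71904917/145 ≈ 4.9590e+5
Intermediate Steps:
G(j) = 12 - j
U(k) = 6/k (U(k) = (k + (12 - k))/(k + k) = 12/((2*k)) = 12*(1/(2*k)) = 6/k)
495896 + U(-290) = 495896 + 6/(-290) = 495896 + 6*(-1/290) = 495896 - 3/145 = 71904917/145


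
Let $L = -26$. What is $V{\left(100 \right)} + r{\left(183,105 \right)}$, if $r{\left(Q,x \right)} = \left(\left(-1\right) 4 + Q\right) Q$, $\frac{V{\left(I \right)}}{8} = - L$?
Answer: $32965$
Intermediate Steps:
$V{\left(I \right)} = 208$ ($V{\left(I \right)} = 8 \left(\left(-1\right) \left(-26\right)\right) = 8 \cdot 26 = 208$)
$r{\left(Q,x \right)} = Q \left(-4 + Q\right)$ ($r{\left(Q,x \right)} = \left(-4 + Q\right) Q = Q \left(-4 + Q\right)$)
$V{\left(100 \right)} + r{\left(183,105 \right)} = 208 + 183 \left(-4 + 183\right) = 208 + 183 \cdot 179 = 208 + 32757 = 32965$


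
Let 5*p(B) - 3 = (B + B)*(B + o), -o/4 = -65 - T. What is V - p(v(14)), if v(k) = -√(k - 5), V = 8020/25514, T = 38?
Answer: 31287457/63785 ≈ 490.51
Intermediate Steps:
V = 4010/12757 (V = 8020*(1/25514) = 4010/12757 ≈ 0.31434)
o = 412 (o = -4*(-65 - 1*38) = -4*(-65 - 38) = -4*(-103) = 412)
v(k) = -√(-5 + k)
p(B) = ⅗ + 2*B*(412 + B)/5 (p(B) = ⅗ + ((B + B)*(B + 412))/5 = ⅗ + ((2*B)*(412 + B))/5 = ⅗ + (2*B*(412 + B))/5 = ⅗ + 2*B*(412 + B)/5)
V - p(v(14)) = 4010/12757 - (⅗ + 2*(-√(-5 + 14))²/5 + 824*(-√(-5 + 14))/5) = 4010/12757 - (⅗ + 2*(-√9)²/5 + 824*(-√9)/5) = 4010/12757 - (⅗ + 2*(-1*3)²/5 + 824*(-1*3)/5) = 4010/12757 - (⅗ + (⅖)*(-3)² + (824/5)*(-3)) = 4010/12757 - (⅗ + (⅖)*9 - 2472/5) = 4010/12757 - (⅗ + 18/5 - 2472/5) = 4010/12757 - 1*(-2451/5) = 4010/12757 + 2451/5 = 31287457/63785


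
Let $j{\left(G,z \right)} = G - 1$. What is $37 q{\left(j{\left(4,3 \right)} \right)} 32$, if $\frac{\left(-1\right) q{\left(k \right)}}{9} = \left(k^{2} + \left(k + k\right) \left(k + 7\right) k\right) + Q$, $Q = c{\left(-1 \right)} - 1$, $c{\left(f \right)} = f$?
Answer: $-1992672$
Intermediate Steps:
$j{\left(G,z \right)} = -1 + G$ ($j{\left(G,z \right)} = G - 1 = -1 + G$)
$Q = -2$ ($Q = -1 - 1 = -2$)
$q{\left(k \right)} = 18 - 9 k^{2} - 18 k^{2} \left(7 + k\right)$ ($q{\left(k \right)} = - 9 \left(\left(k^{2} + \left(k + k\right) \left(k + 7\right) k\right) - 2\right) = - 9 \left(\left(k^{2} + 2 k \left(7 + k\right) k\right) - 2\right) = - 9 \left(\left(k^{2} + 2 k^{2} \left(7 + k\right)\right) - 2\right) = - 9 \left(-2 + k^{2} + 2 k^{2} \left(7 + k\right)\right) = 18 - 9 k^{2} - 18 k^{2} \left(7 + k\right)$)
$37 q{\left(j{\left(4,3 \right)} \right)} 32 = 37 \left(18 - 135 \left(-1 + 4\right)^{2} - 18 \left(-1 + 4\right)^{3}\right) 32 = 37 \left(18 - 135 \cdot 3^{2} - 18 \cdot 3^{3}\right) 32 = 37 \left(18 - 1215 - 486\right) 32 = 37 \left(-1683\right) 32 = \left(-62271\right) 32 = -1992672$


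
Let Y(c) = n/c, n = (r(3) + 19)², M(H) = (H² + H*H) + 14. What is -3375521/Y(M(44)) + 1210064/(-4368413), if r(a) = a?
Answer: -28650836749545627/1057155946 ≈ -2.7102e+7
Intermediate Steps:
M(H) = 14 + 2*H² (M(H) = (H² + H²) + 14 = 2*H² + 14 = 14 + 2*H²)
n = 484 (n = (3 + 19)² = 22² = 484)
Y(c) = 484/c
-3375521/Y(M(44)) + 1210064/(-4368413) = -3375521/(484/(14 + 2*44²)) + 1210064/(-4368413) = -3375521/(484/(14 + 2*1936)) + 1210064*(-1/4368413) = -3375521/(484/(14 + 3872)) - 1210064/4368413 = -3375521/(484/3886) - 1210064/4368413 = -3375521/(484*(1/3886)) - 1210064/4368413 = -3375521/242/1943 - 1210064/4368413 = -3375521*1943/242 - 1210064/4368413 = -6558637303/242 - 1210064/4368413 = -28650836749545627/1057155946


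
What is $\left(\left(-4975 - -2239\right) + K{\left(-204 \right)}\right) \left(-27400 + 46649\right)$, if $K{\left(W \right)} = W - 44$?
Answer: $-57439016$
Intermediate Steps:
$K{\left(W \right)} = -44 + W$ ($K{\left(W \right)} = W - 44 = -44 + W$)
$\left(\left(-4975 - -2239\right) + K{\left(-204 \right)}\right) \left(-27400 + 46649\right) = \left(\left(-4975 - -2239\right) - 248\right) \left(-27400 + 46649\right) = \left(\left(-4975 + 2239\right) - 248\right) 19249 = \left(-2736 - 248\right) 19249 = \left(-2984\right) 19249 = -57439016$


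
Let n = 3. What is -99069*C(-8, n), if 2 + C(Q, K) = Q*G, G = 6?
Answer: 4953450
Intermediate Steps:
C(Q, K) = -2 + 6*Q (C(Q, K) = -2 + Q*6 = -2 + 6*Q)
-99069*C(-8, n) = -99069*(-2 + 6*(-8)) = -99069*(-2 - 48) = -99069*(-50) = 4953450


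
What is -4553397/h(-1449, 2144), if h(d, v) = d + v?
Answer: -4553397/695 ≈ -6551.6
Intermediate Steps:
-4553397/h(-1449, 2144) = -4553397/(-1449 + 2144) = -4553397/695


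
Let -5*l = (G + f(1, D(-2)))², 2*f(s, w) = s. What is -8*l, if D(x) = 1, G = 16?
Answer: 2178/5 ≈ 435.60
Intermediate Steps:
f(s, w) = s/2
l = -1089/20 (l = -(16 + (½)*1)²/5 = -(16 + ½)²/5 = -(33/2)²/5 = -⅕*1089/4 = -1089/20 ≈ -54.450)
-8*l = -8*(-1089/20) = 2178/5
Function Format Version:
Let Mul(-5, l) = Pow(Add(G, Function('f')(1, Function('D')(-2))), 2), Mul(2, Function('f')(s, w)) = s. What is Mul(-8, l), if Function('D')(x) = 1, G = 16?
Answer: Rational(2178, 5) ≈ 435.60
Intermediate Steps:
Function('f')(s, w) = Mul(Rational(1, 2), s)
l = Rational(-1089, 20) (l = Mul(Rational(-1, 5), Pow(Add(16, Mul(Rational(1, 2), 1)), 2)) = Mul(Rational(-1, 5), Pow(Add(16, Rational(1, 2)), 2)) = Mul(Rational(-1, 5), Pow(Rational(33, 2), 2)) = Mul(Rational(-1, 5), Rational(1089, 4)) = Rational(-1089, 20) ≈ -54.450)
Mul(-8, l) = Mul(-8, Rational(-1089, 20)) = Rational(2178, 5)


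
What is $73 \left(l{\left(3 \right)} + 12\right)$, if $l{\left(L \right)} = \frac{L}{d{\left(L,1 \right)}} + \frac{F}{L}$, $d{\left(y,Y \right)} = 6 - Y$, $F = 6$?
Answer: $\frac{5329}{5} \approx 1065.8$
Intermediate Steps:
$l{\left(L \right)} = \frac{6}{L} + \frac{L}{5}$ ($l{\left(L \right)} = \frac{L}{6 - 1} + \frac{6}{L} = \frac{L}{5} + \frac{6}{L} = \frac{6}{L} + \frac{L}{5}$)
$73 \left(l{\left(3 \right)} + 12\right) = 73 \left(\left(\frac{6}{3} + \frac{1}{5} \cdot 3\right) + 12\right) = 73 \left(\left(6 \cdot \frac{1}{3} + \frac{3}{5}\right) + 12\right) = 73 \left(\left(2 + \frac{3}{5}\right) + 12\right) = 73 \left(\frac{13}{5} + 12\right) = 73 \cdot \frac{73}{5} = \frac{5329}{5}$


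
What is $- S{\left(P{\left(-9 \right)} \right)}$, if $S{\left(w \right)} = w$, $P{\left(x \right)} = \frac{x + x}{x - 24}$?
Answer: $- \frac{6}{11} \approx -0.54545$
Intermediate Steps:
$P{\left(x \right)} = \frac{2 x}{-24 + x}$
$- S{\left(P{\left(-9 \right)} \right)} = - \frac{2 \left(-9\right)}{-24 - 9} = - \frac{2 \left(-9\right)}{-33} = - \frac{2 \left(-9\right) \left(-1\right)}{33} = \left(-1\right) \frac{6}{11} = - \frac{6}{11}$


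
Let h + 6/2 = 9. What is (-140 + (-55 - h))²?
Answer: 40401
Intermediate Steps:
h = 6 (h = -3 + 9 = 6)
(-140 + (-55 - h))² = (-140 + (-55 - 1*6))² = (-140 + (-55 - 6))² = (-140 - 61)² = (-201)² = 40401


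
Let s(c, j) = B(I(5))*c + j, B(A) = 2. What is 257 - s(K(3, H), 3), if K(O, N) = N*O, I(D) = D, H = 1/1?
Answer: 248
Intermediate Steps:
H = 1
s(c, j) = j + 2*c (s(c, j) = 2*c + j = j + 2*c)
257 - s(K(3, H), 3) = 257 - (3 + 2*(1*3)) = 257 - (3 + 2*3) = 257 - (3 + 6) = 257 - 1*9 = 257 - 9 = 248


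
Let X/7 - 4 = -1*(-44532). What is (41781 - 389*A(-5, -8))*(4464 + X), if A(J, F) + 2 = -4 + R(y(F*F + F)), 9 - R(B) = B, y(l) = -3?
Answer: 12473772552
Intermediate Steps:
R(B) = 9 - B
X = 311752 (X = 28 + 7*(-1*(-44532)) = 28 + 7*44532 = 28 + 311724 = 311752)
A(J, F) = 6 (A(J, F) = -2 + (-4 + (9 - 1*(-3))) = -2 + (-4 + (9 + 3)) = -2 + (-4 + 12) = -2 + 8 = 6)
(41781 - 389*A(-5, -8))*(4464 + X) = (41781 - 389*6)*(4464 + 311752) = (41781 - 2334)*316216 = 39447*316216 = 12473772552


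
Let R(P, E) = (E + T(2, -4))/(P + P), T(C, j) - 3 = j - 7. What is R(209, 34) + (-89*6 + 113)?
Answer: -87976/209 ≈ -420.94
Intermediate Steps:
T(C, j) = -4 + j (T(C, j) = 3 + (j - 7) = 3 + (-7 + j) = -4 + j)
R(P, E) = (-8 + E)/(2*P) (R(P, E) = (E + (-4 - 4))/(P + P) = (E - 8)/((2*P)) = (-8 + E)*(1/(2*P)) = (-8 + E)/(2*P))
R(209, 34) + (-89*6 + 113) = (½)*(-8 + 34)/209 + (-89*6 + 113) = (½)*(1/209)*26 + (-534 + 113) = 13/209 - 421 = -87976/209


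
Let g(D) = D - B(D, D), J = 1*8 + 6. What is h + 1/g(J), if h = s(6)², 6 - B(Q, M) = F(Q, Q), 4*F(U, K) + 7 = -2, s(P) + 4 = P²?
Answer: 23556/23 ≈ 1024.2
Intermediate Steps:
s(P) = -4 + P²
F(U, K) = -9/4 (F(U, K) = -7/4 + (¼)*(-2) = -7/4 - ½ = -9/4)
B(Q, M) = 33/4 (B(Q, M) = 6 - 1*(-9/4) = 6 + 9/4 = 33/4)
J = 14 (J = 8 + 6 = 14)
h = 1024 (h = (-4 + 6²)² = (-4 + 36)² = 32² = 1024)
g(D) = -33/4 + D (g(D) = D - 1*33/4 = D - 33/4 = -33/4 + D)
h + 1/g(J) = 1024 + 1/(-33/4 + 14) = 1024 + 1/(23/4) = 1024 + 4/23 = 23556/23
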